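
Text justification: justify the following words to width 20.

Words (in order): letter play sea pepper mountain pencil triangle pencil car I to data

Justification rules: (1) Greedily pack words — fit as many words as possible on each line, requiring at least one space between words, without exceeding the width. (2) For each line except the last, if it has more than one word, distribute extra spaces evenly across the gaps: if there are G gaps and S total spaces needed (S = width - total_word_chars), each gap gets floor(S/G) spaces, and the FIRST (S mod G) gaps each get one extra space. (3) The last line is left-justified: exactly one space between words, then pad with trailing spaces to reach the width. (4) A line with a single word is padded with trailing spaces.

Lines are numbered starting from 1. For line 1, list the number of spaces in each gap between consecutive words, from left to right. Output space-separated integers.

Line 1: ['letter', 'play', 'sea'] (min_width=15, slack=5)
Line 2: ['pepper', 'mountain'] (min_width=15, slack=5)
Line 3: ['pencil', 'triangle'] (min_width=15, slack=5)
Line 4: ['pencil', 'car', 'I', 'to', 'data'] (min_width=20, slack=0)

Answer: 4 3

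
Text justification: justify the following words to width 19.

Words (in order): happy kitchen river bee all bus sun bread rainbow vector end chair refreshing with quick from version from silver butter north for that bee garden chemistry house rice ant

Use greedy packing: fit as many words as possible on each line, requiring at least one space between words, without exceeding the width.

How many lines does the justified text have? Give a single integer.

Line 1: ['happy', 'kitchen', 'river'] (min_width=19, slack=0)
Line 2: ['bee', 'all', 'bus', 'sun'] (min_width=15, slack=4)
Line 3: ['bread', 'rainbow'] (min_width=13, slack=6)
Line 4: ['vector', 'end', 'chair'] (min_width=16, slack=3)
Line 5: ['refreshing', 'with'] (min_width=15, slack=4)
Line 6: ['quick', 'from', 'version'] (min_width=18, slack=1)
Line 7: ['from', 'silver', 'butter'] (min_width=18, slack=1)
Line 8: ['north', 'for', 'that', 'bee'] (min_width=18, slack=1)
Line 9: ['garden', 'chemistry'] (min_width=16, slack=3)
Line 10: ['house', 'rice', 'ant'] (min_width=14, slack=5)
Total lines: 10

Answer: 10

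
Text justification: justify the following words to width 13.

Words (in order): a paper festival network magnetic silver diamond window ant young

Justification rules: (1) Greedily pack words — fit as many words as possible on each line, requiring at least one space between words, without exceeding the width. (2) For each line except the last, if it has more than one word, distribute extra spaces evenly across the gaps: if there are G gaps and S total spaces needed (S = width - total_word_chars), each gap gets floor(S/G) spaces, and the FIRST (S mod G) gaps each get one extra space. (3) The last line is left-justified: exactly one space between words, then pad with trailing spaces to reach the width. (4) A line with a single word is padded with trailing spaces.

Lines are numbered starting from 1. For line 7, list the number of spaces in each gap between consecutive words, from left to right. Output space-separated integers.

Line 1: ['a', 'paper'] (min_width=7, slack=6)
Line 2: ['festival'] (min_width=8, slack=5)
Line 3: ['network'] (min_width=7, slack=6)
Line 4: ['magnetic'] (min_width=8, slack=5)
Line 5: ['silver'] (min_width=6, slack=7)
Line 6: ['diamond'] (min_width=7, slack=6)
Line 7: ['window', 'ant'] (min_width=10, slack=3)
Line 8: ['young'] (min_width=5, slack=8)

Answer: 4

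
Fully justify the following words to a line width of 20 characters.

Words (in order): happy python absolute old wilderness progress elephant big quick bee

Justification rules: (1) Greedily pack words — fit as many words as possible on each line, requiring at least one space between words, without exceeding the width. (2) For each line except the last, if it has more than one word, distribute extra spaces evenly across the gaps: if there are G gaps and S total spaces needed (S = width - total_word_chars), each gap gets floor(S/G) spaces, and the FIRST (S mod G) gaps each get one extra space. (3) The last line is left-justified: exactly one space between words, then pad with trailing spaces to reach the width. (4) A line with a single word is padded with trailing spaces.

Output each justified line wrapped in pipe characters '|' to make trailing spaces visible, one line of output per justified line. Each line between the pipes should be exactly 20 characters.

Line 1: ['happy', 'python'] (min_width=12, slack=8)
Line 2: ['absolute', 'old'] (min_width=12, slack=8)
Line 3: ['wilderness', 'progress'] (min_width=19, slack=1)
Line 4: ['elephant', 'big', 'quick'] (min_width=18, slack=2)
Line 5: ['bee'] (min_width=3, slack=17)

Answer: |happy         python|
|absolute         old|
|wilderness  progress|
|elephant  big  quick|
|bee                 |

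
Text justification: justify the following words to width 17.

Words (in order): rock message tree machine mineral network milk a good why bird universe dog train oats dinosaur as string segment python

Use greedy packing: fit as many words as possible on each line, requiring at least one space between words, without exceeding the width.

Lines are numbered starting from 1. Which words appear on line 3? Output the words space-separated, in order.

Answer: network milk a

Derivation:
Line 1: ['rock', 'message', 'tree'] (min_width=17, slack=0)
Line 2: ['machine', 'mineral'] (min_width=15, slack=2)
Line 3: ['network', 'milk', 'a'] (min_width=14, slack=3)
Line 4: ['good', 'why', 'bird'] (min_width=13, slack=4)
Line 5: ['universe', 'dog'] (min_width=12, slack=5)
Line 6: ['train', 'oats'] (min_width=10, slack=7)
Line 7: ['dinosaur', 'as'] (min_width=11, slack=6)
Line 8: ['string', 'segment'] (min_width=14, slack=3)
Line 9: ['python'] (min_width=6, slack=11)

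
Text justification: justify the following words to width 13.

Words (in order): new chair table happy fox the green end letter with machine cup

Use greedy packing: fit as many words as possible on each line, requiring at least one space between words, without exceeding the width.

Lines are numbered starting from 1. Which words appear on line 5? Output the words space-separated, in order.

Answer: with machine

Derivation:
Line 1: ['new', 'chair'] (min_width=9, slack=4)
Line 2: ['table', 'happy'] (min_width=11, slack=2)
Line 3: ['fox', 'the', 'green'] (min_width=13, slack=0)
Line 4: ['end', 'letter'] (min_width=10, slack=3)
Line 5: ['with', 'machine'] (min_width=12, slack=1)
Line 6: ['cup'] (min_width=3, slack=10)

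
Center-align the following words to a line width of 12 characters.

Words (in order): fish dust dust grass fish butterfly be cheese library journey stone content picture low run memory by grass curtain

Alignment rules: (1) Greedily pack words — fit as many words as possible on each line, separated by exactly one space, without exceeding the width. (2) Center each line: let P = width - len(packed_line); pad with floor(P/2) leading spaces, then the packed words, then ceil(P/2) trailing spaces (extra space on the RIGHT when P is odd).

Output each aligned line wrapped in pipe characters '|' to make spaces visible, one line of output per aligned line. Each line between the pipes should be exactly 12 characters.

Line 1: ['fish', 'dust'] (min_width=9, slack=3)
Line 2: ['dust', 'grass'] (min_width=10, slack=2)
Line 3: ['fish'] (min_width=4, slack=8)
Line 4: ['butterfly', 'be'] (min_width=12, slack=0)
Line 5: ['cheese'] (min_width=6, slack=6)
Line 6: ['library'] (min_width=7, slack=5)
Line 7: ['journey'] (min_width=7, slack=5)
Line 8: ['stone'] (min_width=5, slack=7)
Line 9: ['content'] (min_width=7, slack=5)
Line 10: ['picture', 'low'] (min_width=11, slack=1)
Line 11: ['run', 'memory'] (min_width=10, slack=2)
Line 12: ['by', 'grass'] (min_width=8, slack=4)
Line 13: ['curtain'] (min_width=7, slack=5)

Answer: | fish dust  |
| dust grass |
|    fish    |
|butterfly be|
|   cheese   |
|  library   |
|  journey   |
|   stone    |
|  content   |
|picture low |
| run memory |
|  by grass  |
|  curtain   |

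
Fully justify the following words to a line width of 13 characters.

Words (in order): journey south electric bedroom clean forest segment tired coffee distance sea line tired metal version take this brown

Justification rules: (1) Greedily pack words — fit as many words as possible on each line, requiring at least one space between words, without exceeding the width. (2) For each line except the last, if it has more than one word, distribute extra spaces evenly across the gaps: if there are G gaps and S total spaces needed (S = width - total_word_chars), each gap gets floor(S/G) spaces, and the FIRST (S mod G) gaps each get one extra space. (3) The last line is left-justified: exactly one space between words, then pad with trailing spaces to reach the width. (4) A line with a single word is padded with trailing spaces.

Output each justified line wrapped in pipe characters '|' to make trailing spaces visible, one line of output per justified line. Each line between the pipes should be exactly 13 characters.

Line 1: ['journey', 'south'] (min_width=13, slack=0)
Line 2: ['electric'] (min_width=8, slack=5)
Line 3: ['bedroom', 'clean'] (min_width=13, slack=0)
Line 4: ['forest'] (min_width=6, slack=7)
Line 5: ['segment', 'tired'] (min_width=13, slack=0)
Line 6: ['coffee'] (min_width=6, slack=7)
Line 7: ['distance', 'sea'] (min_width=12, slack=1)
Line 8: ['line', 'tired'] (min_width=10, slack=3)
Line 9: ['metal', 'version'] (min_width=13, slack=0)
Line 10: ['take', 'this'] (min_width=9, slack=4)
Line 11: ['brown'] (min_width=5, slack=8)

Answer: |journey south|
|electric     |
|bedroom clean|
|forest       |
|segment tired|
|coffee       |
|distance  sea|
|line    tired|
|metal version|
|take     this|
|brown        |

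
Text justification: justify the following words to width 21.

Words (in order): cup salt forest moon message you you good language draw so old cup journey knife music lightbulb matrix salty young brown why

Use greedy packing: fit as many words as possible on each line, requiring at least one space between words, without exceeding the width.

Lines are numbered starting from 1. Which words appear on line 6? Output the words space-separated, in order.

Answer: matrix salty young

Derivation:
Line 1: ['cup', 'salt', 'forest', 'moon'] (min_width=20, slack=1)
Line 2: ['message', 'you', 'you', 'good'] (min_width=20, slack=1)
Line 3: ['language', 'draw', 'so', 'old'] (min_width=20, slack=1)
Line 4: ['cup', 'journey', 'knife'] (min_width=17, slack=4)
Line 5: ['music', 'lightbulb'] (min_width=15, slack=6)
Line 6: ['matrix', 'salty', 'young'] (min_width=18, slack=3)
Line 7: ['brown', 'why'] (min_width=9, slack=12)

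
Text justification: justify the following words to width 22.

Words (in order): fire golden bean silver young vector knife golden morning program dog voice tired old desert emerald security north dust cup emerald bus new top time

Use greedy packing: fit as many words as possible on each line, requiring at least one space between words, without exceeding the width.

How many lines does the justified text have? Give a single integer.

Answer: 8

Derivation:
Line 1: ['fire', 'golden', 'bean'] (min_width=16, slack=6)
Line 2: ['silver', 'young', 'vector'] (min_width=19, slack=3)
Line 3: ['knife', 'golden', 'morning'] (min_width=20, slack=2)
Line 4: ['program', 'dog', 'voice'] (min_width=17, slack=5)
Line 5: ['tired', 'old', 'desert'] (min_width=16, slack=6)
Line 6: ['emerald', 'security', 'north'] (min_width=22, slack=0)
Line 7: ['dust', 'cup', 'emerald', 'bus'] (min_width=20, slack=2)
Line 8: ['new', 'top', 'time'] (min_width=12, slack=10)
Total lines: 8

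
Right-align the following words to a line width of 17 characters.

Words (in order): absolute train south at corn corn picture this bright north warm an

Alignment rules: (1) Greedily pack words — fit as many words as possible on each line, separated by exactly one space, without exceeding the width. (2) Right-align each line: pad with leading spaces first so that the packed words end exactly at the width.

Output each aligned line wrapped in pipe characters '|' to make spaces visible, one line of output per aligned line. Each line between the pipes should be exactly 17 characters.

Line 1: ['absolute', 'train'] (min_width=14, slack=3)
Line 2: ['south', 'at', 'corn'] (min_width=13, slack=4)
Line 3: ['corn', 'picture', 'this'] (min_width=17, slack=0)
Line 4: ['bright', 'north', 'warm'] (min_width=17, slack=0)
Line 5: ['an'] (min_width=2, slack=15)

Answer: |   absolute train|
|    south at corn|
|corn picture this|
|bright north warm|
|               an|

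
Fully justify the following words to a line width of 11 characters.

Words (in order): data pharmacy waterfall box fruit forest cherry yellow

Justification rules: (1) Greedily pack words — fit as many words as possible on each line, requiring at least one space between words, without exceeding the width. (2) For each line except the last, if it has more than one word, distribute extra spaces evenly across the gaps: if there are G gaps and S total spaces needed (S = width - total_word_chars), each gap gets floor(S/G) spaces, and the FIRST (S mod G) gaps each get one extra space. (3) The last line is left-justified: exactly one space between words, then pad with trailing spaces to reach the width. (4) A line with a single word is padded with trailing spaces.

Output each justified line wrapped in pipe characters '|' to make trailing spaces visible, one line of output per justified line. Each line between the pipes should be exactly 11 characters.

Answer: |data       |
|pharmacy   |
|waterfall  |
|box   fruit|
|forest     |
|cherry     |
|yellow     |

Derivation:
Line 1: ['data'] (min_width=4, slack=7)
Line 2: ['pharmacy'] (min_width=8, slack=3)
Line 3: ['waterfall'] (min_width=9, slack=2)
Line 4: ['box', 'fruit'] (min_width=9, slack=2)
Line 5: ['forest'] (min_width=6, slack=5)
Line 6: ['cherry'] (min_width=6, slack=5)
Line 7: ['yellow'] (min_width=6, slack=5)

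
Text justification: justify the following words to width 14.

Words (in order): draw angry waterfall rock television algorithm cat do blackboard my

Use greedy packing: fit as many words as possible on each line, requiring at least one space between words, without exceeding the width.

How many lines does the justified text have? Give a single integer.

Line 1: ['draw', 'angry'] (min_width=10, slack=4)
Line 2: ['waterfall', 'rock'] (min_width=14, slack=0)
Line 3: ['television'] (min_width=10, slack=4)
Line 4: ['algorithm', 'cat'] (min_width=13, slack=1)
Line 5: ['do', 'blackboard'] (min_width=13, slack=1)
Line 6: ['my'] (min_width=2, slack=12)
Total lines: 6

Answer: 6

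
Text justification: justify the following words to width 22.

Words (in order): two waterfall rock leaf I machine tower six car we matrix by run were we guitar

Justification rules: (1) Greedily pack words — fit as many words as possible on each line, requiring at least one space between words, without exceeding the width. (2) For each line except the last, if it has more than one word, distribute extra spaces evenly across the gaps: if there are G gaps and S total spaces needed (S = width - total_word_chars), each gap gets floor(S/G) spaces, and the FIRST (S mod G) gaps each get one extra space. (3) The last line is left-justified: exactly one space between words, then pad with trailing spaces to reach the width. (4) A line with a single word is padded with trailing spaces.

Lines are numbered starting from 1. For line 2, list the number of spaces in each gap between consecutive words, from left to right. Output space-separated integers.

Line 1: ['two', 'waterfall', 'rock'] (min_width=18, slack=4)
Line 2: ['leaf', 'I', 'machine', 'tower'] (min_width=20, slack=2)
Line 3: ['six', 'car', 'we', 'matrix', 'by'] (min_width=20, slack=2)
Line 4: ['run', 'were', 'we', 'guitar'] (min_width=18, slack=4)

Answer: 2 2 1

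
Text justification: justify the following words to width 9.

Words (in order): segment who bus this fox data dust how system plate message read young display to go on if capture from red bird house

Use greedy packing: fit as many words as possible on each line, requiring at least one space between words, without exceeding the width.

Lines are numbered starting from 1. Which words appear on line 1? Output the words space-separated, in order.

Line 1: ['segment'] (min_width=7, slack=2)
Line 2: ['who', 'bus'] (min_width=7, slack=2)
Line 3: ['this', 'fox'] (min_width=8, slack=1)
Line 4: ['data', 'dust'] (min_width=9, slack=0)
Line 5: ['how'] (min_width=3, slack=6)
Line 6: ['system'] (min_width=6, slack=3)
Line 7: ['plate'] (min_width=5, slack=4)
Line 8: ['message'] (min_width=7, slack=2)
Line 9: ['read'] (min_width=4, slack=5)
Line 10: ['young'] (min_width=5, slack=4)
Line 11: ['display'] (min_width=7, slack=2)
Line 12: ['to', 'go', 'on'] (min_width=8, slack=1)
Line 13: ['if'] (min_width=2, slack=7)
Line 14: ['capture'] (min_width=7, slack=2)
Line 15: ['from', 'red'] (min_width=8, slack=1)
Line 16: ['bird'] (min_width=4, slack=5)
Line 17: ['house'] (min_width=5, slack=4)

Answer: segment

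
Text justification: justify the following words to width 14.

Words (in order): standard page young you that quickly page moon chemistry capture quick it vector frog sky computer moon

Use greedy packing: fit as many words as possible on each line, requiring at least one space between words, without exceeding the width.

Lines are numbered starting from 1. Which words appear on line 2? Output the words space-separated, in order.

Line 1: ['standard', 'page'] (min_width=13, slack=1)
Line 2: ['young', 'you', 'that'] (min_width=14, slack=0)
Line 3: ['quickly', 'page'] (min_width=12, slack=2)
Line 4: ['moon', 'chemistry'] (min_width=14, slack=0)
Line 5: ['capture', 'quick'] (min_width=13, slack=1)
Line 6: ['it', 'vector', 'frog'] (min_width=14, slack=0)
Line 7: ['sky', 'computer'] (min_width=12, slack=2)
Line 8: ['moon'] (min_width=4, slack=10)

Answer: young you that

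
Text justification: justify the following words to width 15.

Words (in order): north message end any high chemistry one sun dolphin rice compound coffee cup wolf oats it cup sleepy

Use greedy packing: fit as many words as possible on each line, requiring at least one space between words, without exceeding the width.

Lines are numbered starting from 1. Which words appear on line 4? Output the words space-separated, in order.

Answer: sun dolphin

Derivation:
Line 1: ['north', 'message'] (min_width=13, slack=2)
Line 2: ['end', 'any', 'high'] (min_width=12, slack=3)
Line 3: ['chemistry', 'one'] (min_width=13, slack=2)
Line 4: ['sun', 'dolphin'] (min_width=11, slack=4)
Line 5: ['rice', 'compound'] (min_width=13, slack=2)
Line 6: ['coffee', 'cup', 'wolf'] (min_width=15, slack=0)
Line 7: ['oats', 'it', 'cup'] (min_width=11, slack=4)
Line 8: ['sleepy'] (min_width=6, slack=9)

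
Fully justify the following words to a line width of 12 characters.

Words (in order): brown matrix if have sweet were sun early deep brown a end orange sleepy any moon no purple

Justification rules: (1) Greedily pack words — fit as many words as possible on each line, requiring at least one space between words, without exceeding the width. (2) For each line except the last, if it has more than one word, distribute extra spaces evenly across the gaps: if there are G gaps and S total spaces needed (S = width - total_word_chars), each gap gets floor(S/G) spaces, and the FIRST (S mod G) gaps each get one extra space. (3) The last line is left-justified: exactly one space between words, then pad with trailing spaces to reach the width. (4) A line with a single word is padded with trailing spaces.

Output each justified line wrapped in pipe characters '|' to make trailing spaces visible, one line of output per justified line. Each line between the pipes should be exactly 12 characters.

Line 1: ['brown', 'matrix'] (min_width=12, slack=0)
Line 2: ['if', 'have'] (min_width=7, slack=5)
Line 3: ['sweet', 'were'] (min_width=10, slack=2)
Line 4: ['sun', 'early'] (min_width=9, slack=3)
Line 5: ['deep', 'brown', 'a'] (min_width=12, slack=0)
Line 6: ['end', 'orange'] (min_width=10, slack=2)
Line 7: ['sleepy', 'any'] (min_width=10, slack=2)
Line 8: ['moon', 'no'] (min_width=7, slack=5)
Line 9: ['purple'] (min_width=6, slack=6)

Answer: |brown matrix|
|if      have|
|sweet   were|
|sun    early|
|deep brown a|
|end   orange|
|sleepy   any|
|moon      no|
|purple      |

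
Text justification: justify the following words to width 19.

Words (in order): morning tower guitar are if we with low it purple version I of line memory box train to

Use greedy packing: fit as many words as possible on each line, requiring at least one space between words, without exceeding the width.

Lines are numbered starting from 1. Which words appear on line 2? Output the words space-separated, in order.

Answer: guitar are if we

Derivation:
Line 1: ['morning', 'tower'] (min_width=13, slack=6)
Line 2: ['guitar', 'are', 'if', 'we'] (min_width=16, slack=3)
Line 3: ['with', 'low', 'it', 'purple'] (min_width=18, slack=1)
Line 4: ['version', 'I', 'of', 'line'] (min_width=17, slack=2)
Line 5: ['memory', 'box', 'train', 'to'] (min_width=19, slack=0)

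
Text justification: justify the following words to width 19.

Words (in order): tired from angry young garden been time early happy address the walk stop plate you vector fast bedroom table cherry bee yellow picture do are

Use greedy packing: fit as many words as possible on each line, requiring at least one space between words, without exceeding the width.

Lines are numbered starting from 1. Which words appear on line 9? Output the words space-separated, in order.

Line 1: ['tired', 'from', 'angry'] (min_width=16, slack=3)
Line 2: ['young', 'garden', 'been'] (min_width=17, slack=2)
Line 3: ['time', 'early', 'happy'] (min_width=16, slack=3)
Line 4: ['address', 'the', 'walk'] (min_width=16, slack=3)
Line 5: ['stop', 'plate', 'you'] (min_width=14, slack=5)
Line 6: ['vector', 'fast', 'bedroom'] (min_width=19, slack=0)
Line 7: ['table', 'cherry', 'bee'] (min_width=16, slack=3)
Line 8: ['yellow', 'picture', 'do'] (min_width=17, slack=2)
Line 9: ['are'] (min_width=3, slack=16)

Answer: are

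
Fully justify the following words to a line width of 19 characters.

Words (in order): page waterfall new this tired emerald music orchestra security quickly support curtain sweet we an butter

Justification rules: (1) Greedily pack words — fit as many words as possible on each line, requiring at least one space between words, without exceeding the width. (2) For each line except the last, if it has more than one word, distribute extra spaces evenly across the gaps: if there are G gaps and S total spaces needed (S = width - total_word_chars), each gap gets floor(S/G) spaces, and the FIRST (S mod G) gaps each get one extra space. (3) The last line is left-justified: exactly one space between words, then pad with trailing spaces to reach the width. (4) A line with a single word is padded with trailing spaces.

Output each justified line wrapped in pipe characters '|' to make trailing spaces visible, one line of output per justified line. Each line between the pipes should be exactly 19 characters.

Answer: |page  waterfall new|
|this  tired emerald|
|music     orchestra|
|security    quickly|
|support     curtain|
|sweet we an butter |

Derivation:
Line 1: ['page', 'waterfall', 'new'] (min_width=18, slack=1)
Line 2: ['this', 'tired', 'emerald'] (min_width=18, slack=1)
Line 3: ['music', 'orchestra'] (min_width=15, slack=4)
Line 4: ['security', 'quickly'] (min_width=16, slack=3)
Line 5: ['support', 'curtain'] (min_width=15, slack=4)
Line 6: ['sweet', 'we', 'an', 'butter'] (min_width=18, slack=1)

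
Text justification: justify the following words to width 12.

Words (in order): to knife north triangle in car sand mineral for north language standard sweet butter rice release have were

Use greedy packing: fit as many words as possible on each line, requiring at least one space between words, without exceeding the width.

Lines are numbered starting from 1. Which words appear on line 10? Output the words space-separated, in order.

Line 1: ['to', 'knife'] (min_width=8, slack=4)
Line 2: ['north'] (min_width=5, slack=7)
Line 3: ['triangle', 'in'] (min_width=11, slack=1)
Line 4: ['car', 'sand'] (min_width=8, slack=4)
Line 5: ['mineral', 'for'] (min_width=11, slack=1)
Line 6: ['north'] (min_width=5, slack=7)
Line 7: ['language'] (min_width=8, slack=4)
Line 8: ['standard'] (min_width=8, slack=4)
Line 9: ['sweet', 'butter'] (min_width=12, slack=0)
Line 10: ['rice', 'release'] (min_width=12, slack=0)
Line 11: ['have', 'were'] (min_width=9, slack=3)

Answer: rice release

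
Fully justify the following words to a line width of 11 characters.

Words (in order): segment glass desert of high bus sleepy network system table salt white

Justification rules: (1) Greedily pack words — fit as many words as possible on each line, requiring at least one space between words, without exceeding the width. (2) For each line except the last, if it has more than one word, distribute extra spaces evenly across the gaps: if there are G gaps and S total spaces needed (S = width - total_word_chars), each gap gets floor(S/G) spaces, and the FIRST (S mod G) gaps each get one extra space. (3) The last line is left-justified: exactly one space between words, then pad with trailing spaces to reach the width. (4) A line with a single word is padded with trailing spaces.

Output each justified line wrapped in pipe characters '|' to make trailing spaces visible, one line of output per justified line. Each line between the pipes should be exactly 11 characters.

Line 1: ['segment'] (min_width=7, slack=4)
Line 2: ['glass'] (min_width=5, slack=6)
Line 3: ['desert', 'of'] (min_width=9, slack=2)
Line 4: ['high', 'bus'] (min_width=8, slack=3)
Line 5: ['sleepy'] (min_width=6, slack=5)
Line 6: ['network'] (min_width=7, slack=4)
Line 7: ['system'] (min_width=6, slack=5)
Line 8: ['table', 'salt'] (min_width=10, slack=1)
Line 9: ['white'] (min_width=5, slack=6)

Answer: |segment    |
|glass      |
|desert   of|
|high    bus|
|sleepy     |
|network    |
|system     |
|table  salt|
|white      |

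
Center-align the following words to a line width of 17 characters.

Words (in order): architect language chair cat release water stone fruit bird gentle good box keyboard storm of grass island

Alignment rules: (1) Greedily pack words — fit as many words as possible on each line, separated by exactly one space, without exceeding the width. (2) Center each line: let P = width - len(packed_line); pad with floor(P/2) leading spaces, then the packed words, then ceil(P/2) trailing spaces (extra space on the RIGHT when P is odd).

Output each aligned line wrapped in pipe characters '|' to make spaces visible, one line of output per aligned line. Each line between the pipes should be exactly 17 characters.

Answer: |    architect    |
| language chair  |
|cat release water|
|stone fruit bird |
| gentle good box |
|keyboard storm of|
|  grass island   |

Derivation:
Line 1: ['architect'] (min_width=9, slack=8)
Line 2: ['language', 'chair'] (min_width=14, slack=3)
Line 3: ['cat', 'release', 'water'] (min_width=17, slack=0)
Line 4: ['stone', 'fruit', 'bird'] (min_width=16, slack=1)
Line 5: ['gentle', 'good', 'box'] (min_width=15, slack=2)
Line 6: ['keyboard', 'storm', 'of'] (min_width=17, slack=0)
Line 7: ['grass', 'island'] (min_width=12, slack=5)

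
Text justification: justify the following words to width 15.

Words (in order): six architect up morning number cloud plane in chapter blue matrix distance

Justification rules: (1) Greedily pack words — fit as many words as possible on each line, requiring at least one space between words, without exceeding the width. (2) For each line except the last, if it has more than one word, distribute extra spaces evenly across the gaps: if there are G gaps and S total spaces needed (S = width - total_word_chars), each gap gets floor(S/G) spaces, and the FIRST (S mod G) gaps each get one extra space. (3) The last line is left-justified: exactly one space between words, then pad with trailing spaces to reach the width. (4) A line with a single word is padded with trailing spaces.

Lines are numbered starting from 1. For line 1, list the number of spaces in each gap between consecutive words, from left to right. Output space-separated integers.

Answer: 3

Derivation:
Line 1: ['six', 'architect'] (min_width=13, slack=2)
Line 2: ['up', 'morning'] (min_width=10, slack=5)
Line 3: ['number', 'cloud'] (min_width=12, slack=3)
Line 4: ['plane', 'in'] (min_width=8, slack=7)
Line 5: ['chapter', 'blue'] (min_width=12, slack=3)
Line 6: ['matrix', 'distance'] (min_width=15, slack=0)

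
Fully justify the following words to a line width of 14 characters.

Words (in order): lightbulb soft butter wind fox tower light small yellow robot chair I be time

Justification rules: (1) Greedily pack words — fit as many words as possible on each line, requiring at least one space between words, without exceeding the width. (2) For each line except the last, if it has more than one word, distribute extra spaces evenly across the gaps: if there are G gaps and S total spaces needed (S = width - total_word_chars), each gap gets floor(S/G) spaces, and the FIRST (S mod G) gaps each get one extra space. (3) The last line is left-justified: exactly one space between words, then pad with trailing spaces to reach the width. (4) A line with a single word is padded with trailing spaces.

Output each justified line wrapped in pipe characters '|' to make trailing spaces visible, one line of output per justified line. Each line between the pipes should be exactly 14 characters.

Answer: |lightbulb soft|
|butter    wind|
|fox      tower|
|light    small|
|yellow   robot|
|chair   I   be|
|time          |

Derivation:
Line 1: ['lightbulb', 'soft'] (min_width=14, slack=0)
Line 2: ['butter', 'wind'] (min_width=11, slack=3)
Line 3: ['fox', 'tower'] (min_width=9, slack=5)
Line 4: ['light', 'small'] (min_width=11, slack=3)
Line 5: ['yellow', 'robot'] (min_width=12, slack=2)
Line 6: ['chair', 'I', 'be'] (min_width=10, slack=4)
Line 7: ['time'] (min_width=4, slack=10)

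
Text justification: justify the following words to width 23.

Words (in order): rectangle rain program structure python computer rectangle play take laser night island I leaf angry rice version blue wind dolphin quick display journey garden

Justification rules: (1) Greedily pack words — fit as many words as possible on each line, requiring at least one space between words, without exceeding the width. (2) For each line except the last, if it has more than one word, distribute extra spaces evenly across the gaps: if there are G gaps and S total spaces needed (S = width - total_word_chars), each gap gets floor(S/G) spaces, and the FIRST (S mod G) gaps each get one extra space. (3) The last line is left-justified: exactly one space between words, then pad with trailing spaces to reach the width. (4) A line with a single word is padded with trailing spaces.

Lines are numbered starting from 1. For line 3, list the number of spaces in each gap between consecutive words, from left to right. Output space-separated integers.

Line 1: ['rectangle', 'rain', 'program'] (min_width=22, slack=1)
Line 2: ['structure', 'python'] (min_width=16, slack=7)
Line 3: ['computer', 'rectangle', 'play'] (min_width=23, slack=0)
Line 4: ['take', 'laser', 'night', 'island'] (min_width=23, slack=0)
Line 5: ['I', 'leaf', 'angry', 'rice'] (min_width=17, slack=6)
Line 6: ['version', 'blue', 'wind'] (min_width=17, slack=6)
Line 7: ['dolphin', 'quick', 'display'] (min_width=21, slack=2)
Line 8: ['journey', 'garden'] (min_width=14, slack=9)

Answer: 1 1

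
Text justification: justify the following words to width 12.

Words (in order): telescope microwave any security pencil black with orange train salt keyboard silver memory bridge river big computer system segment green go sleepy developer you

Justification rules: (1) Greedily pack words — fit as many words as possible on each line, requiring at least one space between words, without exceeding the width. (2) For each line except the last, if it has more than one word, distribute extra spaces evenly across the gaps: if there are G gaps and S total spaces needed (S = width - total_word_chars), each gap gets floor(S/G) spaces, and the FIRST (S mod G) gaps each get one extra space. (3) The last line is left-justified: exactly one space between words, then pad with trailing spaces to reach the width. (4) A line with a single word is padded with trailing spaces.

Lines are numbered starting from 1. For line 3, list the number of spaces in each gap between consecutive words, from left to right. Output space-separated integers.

Answer: 1

Derivation:
Line 1: ['telescope'] (min_width=9, slack=3)
Line 2: ['microwave'] (min_width=9, slack=3)
Line 3: ['any', 'security'] (min_width=12, slack=0)
Line 4: ['pencil', 'black'] (min_width=12, slack=0)
Line 5: ['with', 'orange'] (min_width=11, slack=1)
Line 6: ['train', 'salt'] (min_width=10, slack=2)
Line 7: ['keyboard'] (min_width=8, slack=4)
Line 8: ['silver'] (min_width=6, slack=6)
Line 9: ['memory'] (min_width=6, slack=6)
Line 10: ['bridge', 'river'] (min_width=12, slack=0)
Line 11: ['big', 'computer'] (min_width=12, slack=0)
Line 12: ['system'] (min_width=6, slack=6)
Line 13: ['segment'] (min_width=7, slack=5)
Line 14: ['green', 'go'] (min_width=8, slack=4)
Line 15: ['sleepy'] (min_width=6, slack=6)
Line 16: ['developer'] (min_width=9, slack=3)
Line 17: ['you'] (min_width=3, slack=9)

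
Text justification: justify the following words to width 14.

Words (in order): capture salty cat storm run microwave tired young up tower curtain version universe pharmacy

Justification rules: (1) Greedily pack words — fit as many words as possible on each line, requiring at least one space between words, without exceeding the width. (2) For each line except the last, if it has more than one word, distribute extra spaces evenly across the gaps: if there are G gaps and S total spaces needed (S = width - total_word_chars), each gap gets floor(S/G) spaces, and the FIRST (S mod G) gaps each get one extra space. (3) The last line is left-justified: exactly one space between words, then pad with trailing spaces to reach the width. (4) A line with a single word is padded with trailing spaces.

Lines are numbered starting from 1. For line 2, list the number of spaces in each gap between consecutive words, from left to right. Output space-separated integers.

Answer: 2 1

Derivation:
Line 1: ['capture', 'salty'] (min_width=13, slack=1)
Line 2: ['cat', 'storm', 'run'] (min_width=13, slack=1)
Line 3: ['microwave'] (min_width=9, slack=5)
Line 4: ['tired', 'young', 'up'] (min_width=14, slack=0)
Line 5: ['tower', 'curtain'] (min_width=13, slack=1)
Line 6: ['version'] (min_width=7, slack=7)
Line 7: ['universe'] (min_width=8, slack=6)
Line 8: ['pharmacy'] (min_width=8, slack=6)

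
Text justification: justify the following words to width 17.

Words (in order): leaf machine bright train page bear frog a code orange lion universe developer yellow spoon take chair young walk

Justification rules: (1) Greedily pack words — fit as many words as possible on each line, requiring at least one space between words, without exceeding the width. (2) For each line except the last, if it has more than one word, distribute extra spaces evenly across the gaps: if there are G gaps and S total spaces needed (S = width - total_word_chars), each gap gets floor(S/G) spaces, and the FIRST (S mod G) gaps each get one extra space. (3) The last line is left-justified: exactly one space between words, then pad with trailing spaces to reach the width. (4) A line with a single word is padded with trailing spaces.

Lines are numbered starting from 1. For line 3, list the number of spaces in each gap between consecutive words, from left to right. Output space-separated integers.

Answer: 2 1 1

Derivation:
Line 1: ['leaf', 'machine'] (min_width=12, slack=5)
Line 2: ['bright', 'train', 'page'] (min_width=17, slack=0)
Line 3: ['bear', 'frog', 'a', 'code'] (min_width=16, slack=1)
Line 4: ['orange', 'lion'] (min_width=11, slack=6)
Line 5: ['universe'] (min_width=8, slack=9)
Line 6: ['developer', 'yellow'] (min_width=16, slack=1)
Line 7: ['spoon', 'take', 'chair'] (min_width=16, slack=1)
Line 8: ['young', 'walk'] (min_width=10, slack=7)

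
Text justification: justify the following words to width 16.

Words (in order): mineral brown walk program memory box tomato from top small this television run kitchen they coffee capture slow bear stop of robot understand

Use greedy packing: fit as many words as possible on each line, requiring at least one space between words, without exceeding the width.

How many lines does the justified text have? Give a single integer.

Answer: 11

Derivation:
Line 1: ['mineral', 'brown'] (min_width=13, slack=3)
Line 2: ['walk', 'program'] (min_width=12, slack=4)
Line 3: ['memory', 'box'] (min_width=10, slack=6)
Line 4: ['tomato', 'from', 'top'] (min_width=15, slack=1)
Line 5: ['small', 'this'] (min_width=10, slack=6)
Line 6: ['television', 'run'] (min_width=14, slack=2)
Line 7: ['kitchen', 'they'] (min_width=12, slack=4)
Line 8: ['coffee', 'capture'] (min_width=14, slack=2)
Line 9: ['slow', 'bear', 'stop'] (min_width=14, slack=2)
Line 10: ['of', 'robot'] (min_width=8, slack=8)
Line 11: ['understand'] (min_width=10, slack=6)
Total lines: 11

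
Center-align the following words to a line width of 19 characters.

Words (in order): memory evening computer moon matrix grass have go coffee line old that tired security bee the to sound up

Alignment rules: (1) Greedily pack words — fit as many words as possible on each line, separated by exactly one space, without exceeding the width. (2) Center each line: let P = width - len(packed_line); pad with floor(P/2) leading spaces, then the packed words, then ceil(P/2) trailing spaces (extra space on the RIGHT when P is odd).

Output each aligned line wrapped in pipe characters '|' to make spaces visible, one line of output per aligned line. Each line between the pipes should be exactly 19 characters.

Answer: |  memory evening   |
|   computer moon   |
| matrix grass have |
|go coffee line old |
|that tired security|
|bee the to sound up|

Derivation:
Line 1: ['memory', 'evening'] (min_width=14, slack=5)
Line 2: ['computer', 'moon'] (min_width=13, slack=6)
Line 3: ['matrix', 'grass', 'have'] (min_width=17, slack=2)
Line 4: ['go', 'coffee', 'line', 'old'] (min_width=18, slack=1)
Line 5: ['that', 'tired', 'security'] (min_width=19, slack=0)
Line 6: ['bee', 'the', 'to', 'sound', 'up'] (min_width=19, slack=0)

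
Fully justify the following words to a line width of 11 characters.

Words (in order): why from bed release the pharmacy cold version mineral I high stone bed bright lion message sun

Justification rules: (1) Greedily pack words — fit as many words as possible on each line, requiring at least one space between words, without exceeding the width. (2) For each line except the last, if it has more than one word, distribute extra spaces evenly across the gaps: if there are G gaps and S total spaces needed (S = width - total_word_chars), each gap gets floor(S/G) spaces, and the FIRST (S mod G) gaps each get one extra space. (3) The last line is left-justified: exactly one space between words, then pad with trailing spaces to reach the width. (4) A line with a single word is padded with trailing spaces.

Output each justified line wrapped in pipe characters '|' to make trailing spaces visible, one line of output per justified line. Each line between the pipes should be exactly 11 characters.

Line 1: ['why', 'from'] (min_width=8, slack=3)
Line 2: ['bed', 'release'] (min_width=11, slack=0)
Line 3: ['the'] (min_width=3, slack=8)
Line 4: ['pharmacy'] (min_width=8, slack=3)
Line 5: ['cold'] (min_width=4, slack=7)
Line 6: ['version'] (min_width=7, slack=4)
Line 7: ['mineral', 'I'] (min_width=9, slack=2)
Line 8: ['high', 'stone'] (min_width=10, slack=1)
Line 9: ['bed', 'bright'] (min_width=10, slack=1)
Line 10: ['lion'] (min_width=4, slack=7)
Line 11: ['message', 'sun'] (min_width=11, slack=0)

Answer: |why    from|
|bed release|
|the        |
|pharmacy   |
|cold       |
|version    |
|mineral   I|
|high  stone|
|bed  bright|
|lion       |
|message sun|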